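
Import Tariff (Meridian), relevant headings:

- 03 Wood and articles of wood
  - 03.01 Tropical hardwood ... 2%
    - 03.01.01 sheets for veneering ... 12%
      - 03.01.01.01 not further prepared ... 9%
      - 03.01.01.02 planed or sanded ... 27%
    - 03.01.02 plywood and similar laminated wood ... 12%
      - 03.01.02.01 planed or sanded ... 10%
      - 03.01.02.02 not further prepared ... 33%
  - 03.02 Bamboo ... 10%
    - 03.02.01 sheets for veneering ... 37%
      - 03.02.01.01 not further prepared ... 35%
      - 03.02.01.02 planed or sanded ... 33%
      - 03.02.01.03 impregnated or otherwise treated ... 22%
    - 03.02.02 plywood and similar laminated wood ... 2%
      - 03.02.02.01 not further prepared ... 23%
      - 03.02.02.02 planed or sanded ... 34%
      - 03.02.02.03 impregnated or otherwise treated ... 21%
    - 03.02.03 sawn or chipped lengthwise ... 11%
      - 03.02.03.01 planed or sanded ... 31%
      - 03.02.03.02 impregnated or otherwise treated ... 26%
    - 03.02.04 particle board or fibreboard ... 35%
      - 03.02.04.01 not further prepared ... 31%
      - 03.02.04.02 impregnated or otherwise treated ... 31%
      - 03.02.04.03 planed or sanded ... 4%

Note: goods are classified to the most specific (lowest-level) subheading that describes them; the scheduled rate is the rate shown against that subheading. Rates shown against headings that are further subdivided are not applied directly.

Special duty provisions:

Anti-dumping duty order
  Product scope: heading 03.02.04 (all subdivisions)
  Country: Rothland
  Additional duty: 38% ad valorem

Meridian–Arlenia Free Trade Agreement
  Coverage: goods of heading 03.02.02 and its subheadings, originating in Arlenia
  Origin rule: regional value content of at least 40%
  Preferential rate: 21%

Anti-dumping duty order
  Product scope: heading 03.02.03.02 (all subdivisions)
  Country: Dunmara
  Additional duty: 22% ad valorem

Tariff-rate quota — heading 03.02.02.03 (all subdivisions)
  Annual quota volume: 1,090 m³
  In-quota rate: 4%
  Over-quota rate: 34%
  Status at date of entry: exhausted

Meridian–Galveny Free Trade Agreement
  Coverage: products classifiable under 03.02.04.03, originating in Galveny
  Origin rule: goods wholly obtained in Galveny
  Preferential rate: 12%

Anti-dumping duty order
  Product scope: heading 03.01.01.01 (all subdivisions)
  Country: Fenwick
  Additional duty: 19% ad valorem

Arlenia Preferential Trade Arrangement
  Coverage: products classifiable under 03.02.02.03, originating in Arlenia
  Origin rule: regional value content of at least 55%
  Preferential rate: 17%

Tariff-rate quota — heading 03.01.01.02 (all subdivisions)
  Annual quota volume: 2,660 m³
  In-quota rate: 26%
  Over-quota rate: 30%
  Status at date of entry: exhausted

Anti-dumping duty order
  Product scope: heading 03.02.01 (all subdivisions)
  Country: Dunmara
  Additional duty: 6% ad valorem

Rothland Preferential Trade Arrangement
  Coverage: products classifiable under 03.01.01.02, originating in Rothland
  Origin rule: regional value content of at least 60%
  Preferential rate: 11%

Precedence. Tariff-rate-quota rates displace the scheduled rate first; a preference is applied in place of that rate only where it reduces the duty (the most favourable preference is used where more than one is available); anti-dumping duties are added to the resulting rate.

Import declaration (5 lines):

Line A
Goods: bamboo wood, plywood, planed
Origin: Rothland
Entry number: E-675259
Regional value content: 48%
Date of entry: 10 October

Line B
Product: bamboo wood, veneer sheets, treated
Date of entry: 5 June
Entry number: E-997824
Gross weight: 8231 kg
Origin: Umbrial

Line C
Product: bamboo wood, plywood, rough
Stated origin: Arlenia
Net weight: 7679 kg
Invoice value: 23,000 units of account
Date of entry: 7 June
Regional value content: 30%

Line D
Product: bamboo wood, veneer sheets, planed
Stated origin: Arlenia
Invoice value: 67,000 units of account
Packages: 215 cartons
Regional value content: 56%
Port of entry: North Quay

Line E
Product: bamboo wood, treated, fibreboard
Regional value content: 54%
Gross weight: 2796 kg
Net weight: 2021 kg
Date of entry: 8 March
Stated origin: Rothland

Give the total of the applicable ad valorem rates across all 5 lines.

Line A: bamboo → 03.02; plywood → 03.02.02; planed → 03.02.02.02. Scheduled 34%. Rothland agreement on 03.01.01.02: 03.02.02.02 not covered. → 34%.
Line B: bamboo → 03.02; veneer sheets → 03.02.01; treated → 03.02.01.03. Scheduled 22%. No special measure applies. → 22%.
Line C: bamboo → 03.02; plywood → 03.02.02; rough → 03.02.02.01. Scheduled 23%. Arlenia agreement on 03.02.02: RVC < 40%; Arlenia agreement on 03.02.02.03: 03.02.02.01 not covered. → 23%.
Line D: bamboo → 03.02; veneer sheets → 03.02.01; planed → 03.02.01.02. Scheduled 33%. Arlenia agreement on 03.02.02: 03.02.01.02 not covered; Arlenia agreement on 03.02.02.03: 03.02.01.02 not covered. → 33%.
Line E: bamboo → 03.02; fibreboard → 03.02.04; treated → 03.02.04.02. Scheduled 31%. Rothland agreement on 03.01.01.02: 03.02.04.02 not covered; anti-dumping (Rothland, 03.02.04): +38%; total 31% + 38% = 69%. → 69%.
Sum: 34% + 22% + 23% + 33% + 69% = 181%.

181%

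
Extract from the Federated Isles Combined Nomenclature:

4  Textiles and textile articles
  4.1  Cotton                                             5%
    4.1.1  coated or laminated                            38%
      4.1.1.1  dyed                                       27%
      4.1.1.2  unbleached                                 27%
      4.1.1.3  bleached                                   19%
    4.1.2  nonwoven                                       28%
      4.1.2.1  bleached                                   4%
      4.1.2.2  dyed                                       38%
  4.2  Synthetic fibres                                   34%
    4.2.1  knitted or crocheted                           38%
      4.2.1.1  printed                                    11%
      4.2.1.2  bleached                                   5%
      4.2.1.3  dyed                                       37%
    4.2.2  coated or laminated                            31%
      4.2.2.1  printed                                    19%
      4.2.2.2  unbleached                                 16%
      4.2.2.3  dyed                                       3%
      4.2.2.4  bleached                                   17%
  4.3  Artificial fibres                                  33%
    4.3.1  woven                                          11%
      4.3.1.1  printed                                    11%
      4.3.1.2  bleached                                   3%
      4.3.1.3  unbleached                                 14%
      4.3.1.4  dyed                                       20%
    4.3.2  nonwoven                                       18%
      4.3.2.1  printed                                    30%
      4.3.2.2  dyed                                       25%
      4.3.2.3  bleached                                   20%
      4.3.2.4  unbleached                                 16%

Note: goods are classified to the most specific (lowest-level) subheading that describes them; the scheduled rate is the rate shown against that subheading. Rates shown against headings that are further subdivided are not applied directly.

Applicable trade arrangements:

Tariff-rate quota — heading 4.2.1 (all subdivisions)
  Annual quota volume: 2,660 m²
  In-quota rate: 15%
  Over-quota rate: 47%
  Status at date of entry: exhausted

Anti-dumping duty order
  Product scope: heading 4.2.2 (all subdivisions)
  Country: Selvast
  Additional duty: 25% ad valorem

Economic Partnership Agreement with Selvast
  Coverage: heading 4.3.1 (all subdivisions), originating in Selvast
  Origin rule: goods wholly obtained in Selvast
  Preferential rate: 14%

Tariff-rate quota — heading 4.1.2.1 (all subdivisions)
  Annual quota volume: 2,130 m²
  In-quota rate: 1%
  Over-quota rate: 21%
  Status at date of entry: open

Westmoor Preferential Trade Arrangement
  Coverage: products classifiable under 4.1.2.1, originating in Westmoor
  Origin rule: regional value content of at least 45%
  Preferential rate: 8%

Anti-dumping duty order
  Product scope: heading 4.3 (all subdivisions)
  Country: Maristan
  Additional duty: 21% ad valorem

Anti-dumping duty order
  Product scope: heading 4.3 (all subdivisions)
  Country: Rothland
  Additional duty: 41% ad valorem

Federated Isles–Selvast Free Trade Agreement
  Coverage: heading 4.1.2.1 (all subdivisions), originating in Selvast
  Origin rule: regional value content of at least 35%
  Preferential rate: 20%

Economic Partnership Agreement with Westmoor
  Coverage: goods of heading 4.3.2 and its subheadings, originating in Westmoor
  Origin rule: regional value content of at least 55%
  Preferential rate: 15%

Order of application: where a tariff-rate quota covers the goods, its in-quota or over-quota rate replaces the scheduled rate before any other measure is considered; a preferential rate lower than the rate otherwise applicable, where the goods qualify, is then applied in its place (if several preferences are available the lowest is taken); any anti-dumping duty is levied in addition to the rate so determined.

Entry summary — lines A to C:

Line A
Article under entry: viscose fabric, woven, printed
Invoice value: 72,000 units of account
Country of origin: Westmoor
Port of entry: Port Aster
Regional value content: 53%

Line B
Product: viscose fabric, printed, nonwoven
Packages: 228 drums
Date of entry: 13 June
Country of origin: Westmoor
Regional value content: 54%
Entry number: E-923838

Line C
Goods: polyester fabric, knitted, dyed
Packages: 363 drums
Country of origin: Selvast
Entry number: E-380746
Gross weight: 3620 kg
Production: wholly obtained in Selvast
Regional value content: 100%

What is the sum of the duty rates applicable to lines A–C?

88%

Line A: viscose → 4.3; woven → 4.3.1; printed → 4.3.1.1. Scheduled 11%. Westmoor agreement on 4.1.2.1: 4.3.1.1 not covered; Westmoor agreement on 4.3.2: 4.3.1.1 not covered. → 11%.
Line B: viscose → 4.3; nonwoven → 4.3.2; printed → 4.3.2.1. Scheduled 30%. Westmoor agreement on 4.1.2.1: 4.3.2.1 not covered; Westmoor agreement on 4.3.2: RVC < 55%. → 30%.
Line C: polyester → 4.2; knitted → 4.2.1; dyed → 4.2.1.3. Scheduled 37%. quota on 4.2.1 exhausted → over-quota 47%; Selvast agreement on 4.3.1: 4.2.1.3 not covered; Selvast agreement on 4.1.2.1: 4.2.1.3 not covered. → 47%.
Sum: 11% + 30% + 47% = 88%.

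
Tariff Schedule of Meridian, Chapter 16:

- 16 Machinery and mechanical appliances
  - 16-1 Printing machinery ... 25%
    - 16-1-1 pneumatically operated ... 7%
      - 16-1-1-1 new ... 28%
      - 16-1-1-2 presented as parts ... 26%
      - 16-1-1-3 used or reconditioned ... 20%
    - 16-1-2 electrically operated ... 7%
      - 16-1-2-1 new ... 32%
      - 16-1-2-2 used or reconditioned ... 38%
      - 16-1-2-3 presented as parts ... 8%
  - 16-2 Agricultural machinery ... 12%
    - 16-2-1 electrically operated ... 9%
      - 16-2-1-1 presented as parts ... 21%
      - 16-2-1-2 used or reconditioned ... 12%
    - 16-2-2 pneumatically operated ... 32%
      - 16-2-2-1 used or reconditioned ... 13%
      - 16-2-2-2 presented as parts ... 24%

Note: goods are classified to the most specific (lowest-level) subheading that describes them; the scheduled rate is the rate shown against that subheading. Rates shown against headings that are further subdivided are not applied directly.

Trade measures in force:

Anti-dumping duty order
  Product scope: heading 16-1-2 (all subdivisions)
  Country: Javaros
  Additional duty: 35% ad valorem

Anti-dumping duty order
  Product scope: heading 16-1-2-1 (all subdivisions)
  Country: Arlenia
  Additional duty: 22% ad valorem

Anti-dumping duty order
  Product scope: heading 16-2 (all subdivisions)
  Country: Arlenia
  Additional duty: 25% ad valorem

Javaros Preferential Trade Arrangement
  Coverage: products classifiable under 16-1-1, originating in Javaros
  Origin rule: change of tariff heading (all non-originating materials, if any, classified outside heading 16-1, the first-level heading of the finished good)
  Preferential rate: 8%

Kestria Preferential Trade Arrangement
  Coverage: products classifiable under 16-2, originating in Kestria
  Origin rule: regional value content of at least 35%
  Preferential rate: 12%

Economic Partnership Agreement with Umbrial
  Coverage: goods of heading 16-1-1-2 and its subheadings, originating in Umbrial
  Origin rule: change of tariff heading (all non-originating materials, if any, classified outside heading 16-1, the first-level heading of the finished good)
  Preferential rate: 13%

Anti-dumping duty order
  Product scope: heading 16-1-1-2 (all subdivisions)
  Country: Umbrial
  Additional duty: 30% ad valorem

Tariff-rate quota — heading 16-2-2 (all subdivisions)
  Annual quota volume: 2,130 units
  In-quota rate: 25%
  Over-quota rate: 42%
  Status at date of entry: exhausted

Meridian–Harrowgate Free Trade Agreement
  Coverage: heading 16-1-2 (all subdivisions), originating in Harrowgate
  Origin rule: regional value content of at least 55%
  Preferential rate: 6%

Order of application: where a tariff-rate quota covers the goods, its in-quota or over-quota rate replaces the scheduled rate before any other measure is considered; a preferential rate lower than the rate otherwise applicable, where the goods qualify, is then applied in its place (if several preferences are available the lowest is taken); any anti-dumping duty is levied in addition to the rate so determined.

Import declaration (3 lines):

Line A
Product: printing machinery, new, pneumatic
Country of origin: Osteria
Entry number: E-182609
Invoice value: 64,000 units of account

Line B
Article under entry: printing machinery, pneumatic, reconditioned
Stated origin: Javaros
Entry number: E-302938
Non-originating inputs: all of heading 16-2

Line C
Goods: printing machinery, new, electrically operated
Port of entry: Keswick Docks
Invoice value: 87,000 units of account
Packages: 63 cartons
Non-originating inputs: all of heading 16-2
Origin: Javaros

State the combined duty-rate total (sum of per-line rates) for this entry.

103%

Line A: printing → 16-1; pneumatic → 16-1-1; new → 16-1-1-1. Scheduled 28%. No special measure applies. → 28%.
Line B: printing → 16-1; pneumatic → 16-1-1; reconditioned → 16-1-1-3. Scheduled 20%. Javaros agreement on 16-1-1: CTH met → 8% available; preferential 8%. → 8%.
Line C: printing → 16-1; electrically operated → 16-1-2; new → 16-1-2-1. Scheduled 32%. Javaros agreement on 16-1-1: 16-1-2-1 not covered; anti-dumping (Javaros, 16-1-2): +35%; total 32% + 35% = 67%. → 67%.
Sum: 28% + 8% + 67% = 103%.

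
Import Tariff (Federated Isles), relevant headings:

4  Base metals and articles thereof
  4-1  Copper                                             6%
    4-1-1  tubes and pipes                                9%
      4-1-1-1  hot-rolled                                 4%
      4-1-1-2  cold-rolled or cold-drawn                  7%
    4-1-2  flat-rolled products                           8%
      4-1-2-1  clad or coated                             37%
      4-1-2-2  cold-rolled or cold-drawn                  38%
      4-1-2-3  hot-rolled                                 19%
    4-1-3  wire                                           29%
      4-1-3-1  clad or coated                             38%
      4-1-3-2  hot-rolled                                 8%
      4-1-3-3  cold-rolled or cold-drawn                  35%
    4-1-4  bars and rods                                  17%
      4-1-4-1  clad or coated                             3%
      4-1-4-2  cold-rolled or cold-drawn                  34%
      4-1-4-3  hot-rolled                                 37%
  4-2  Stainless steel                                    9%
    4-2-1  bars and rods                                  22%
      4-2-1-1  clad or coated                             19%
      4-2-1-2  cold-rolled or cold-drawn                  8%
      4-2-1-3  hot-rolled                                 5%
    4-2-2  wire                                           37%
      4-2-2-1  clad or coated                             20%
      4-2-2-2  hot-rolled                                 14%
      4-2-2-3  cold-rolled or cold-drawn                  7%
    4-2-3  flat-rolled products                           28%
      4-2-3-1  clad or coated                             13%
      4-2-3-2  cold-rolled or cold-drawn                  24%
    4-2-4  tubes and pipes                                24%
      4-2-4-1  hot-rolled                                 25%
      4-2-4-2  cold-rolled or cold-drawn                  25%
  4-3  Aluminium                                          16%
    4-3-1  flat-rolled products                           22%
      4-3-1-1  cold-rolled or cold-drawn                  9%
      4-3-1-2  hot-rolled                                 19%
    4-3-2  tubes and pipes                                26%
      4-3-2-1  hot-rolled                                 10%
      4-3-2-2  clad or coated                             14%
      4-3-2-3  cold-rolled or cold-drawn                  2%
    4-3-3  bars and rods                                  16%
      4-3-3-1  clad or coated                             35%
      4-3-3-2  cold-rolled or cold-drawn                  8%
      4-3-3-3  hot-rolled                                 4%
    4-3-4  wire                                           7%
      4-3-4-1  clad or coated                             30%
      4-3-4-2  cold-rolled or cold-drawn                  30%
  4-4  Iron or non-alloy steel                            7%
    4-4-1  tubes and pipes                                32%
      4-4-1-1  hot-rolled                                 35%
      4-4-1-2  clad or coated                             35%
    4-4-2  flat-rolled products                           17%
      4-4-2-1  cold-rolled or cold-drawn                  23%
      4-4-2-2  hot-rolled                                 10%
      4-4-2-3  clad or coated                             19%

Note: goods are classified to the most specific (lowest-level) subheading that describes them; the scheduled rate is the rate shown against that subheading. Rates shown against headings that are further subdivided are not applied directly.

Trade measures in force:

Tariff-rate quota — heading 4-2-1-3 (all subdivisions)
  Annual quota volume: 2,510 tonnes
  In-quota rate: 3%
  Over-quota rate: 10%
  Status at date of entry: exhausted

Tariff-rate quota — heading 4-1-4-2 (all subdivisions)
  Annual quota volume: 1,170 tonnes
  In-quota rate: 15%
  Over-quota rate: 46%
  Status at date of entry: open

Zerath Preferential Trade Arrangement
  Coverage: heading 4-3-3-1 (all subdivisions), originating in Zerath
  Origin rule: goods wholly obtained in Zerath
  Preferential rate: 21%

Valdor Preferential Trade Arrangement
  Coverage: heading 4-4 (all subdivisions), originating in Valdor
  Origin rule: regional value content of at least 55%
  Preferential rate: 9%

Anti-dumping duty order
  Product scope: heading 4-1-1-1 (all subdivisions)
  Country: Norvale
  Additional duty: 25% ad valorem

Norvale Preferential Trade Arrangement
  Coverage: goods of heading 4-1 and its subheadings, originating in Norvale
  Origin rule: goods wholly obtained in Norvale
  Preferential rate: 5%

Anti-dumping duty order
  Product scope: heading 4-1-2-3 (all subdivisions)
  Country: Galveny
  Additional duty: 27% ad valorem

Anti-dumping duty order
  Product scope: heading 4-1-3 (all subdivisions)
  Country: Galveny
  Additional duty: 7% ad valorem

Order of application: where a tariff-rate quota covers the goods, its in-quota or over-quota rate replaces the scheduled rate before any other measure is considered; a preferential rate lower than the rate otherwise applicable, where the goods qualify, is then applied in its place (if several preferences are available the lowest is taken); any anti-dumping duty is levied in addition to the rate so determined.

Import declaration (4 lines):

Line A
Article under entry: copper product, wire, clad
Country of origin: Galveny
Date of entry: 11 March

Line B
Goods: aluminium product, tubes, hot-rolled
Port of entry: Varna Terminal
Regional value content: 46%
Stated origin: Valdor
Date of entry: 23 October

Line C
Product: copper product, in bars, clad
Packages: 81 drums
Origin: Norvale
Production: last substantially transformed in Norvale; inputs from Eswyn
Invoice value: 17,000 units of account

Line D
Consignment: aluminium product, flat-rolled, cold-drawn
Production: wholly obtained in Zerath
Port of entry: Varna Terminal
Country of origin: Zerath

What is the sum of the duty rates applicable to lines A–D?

67%

Line A: copper → 4-1; wire → 4-1-3; clad → 4-1-3-1. Scheduled 38%. anti-dumping (Galveny, 4-1-3): +7%; total 38% + 7% = 45%. → 45%.
Line B: aluminium → 4-3; tubes → 4-3-2; hot-rolled → 4-3-2-1. Scheduled 10%. Valdor agreement on 4-4: 4-3-2-1 not covered. → 10%.
Line C: copper → 4-1; in bars → 4-1-4; clad → 4-1-4-1. Scheduled 3%. Norvale agreement on 4-1: not wholly obtained. → 3%.
Line D: aluminium → 4-3; flat-rolled → 4-3-1; cold-drawn → 4-3-1-1. Scheduled 9%. Zerath agreement on 4-3-3-1: 4-3-1-1 not covered. → 9%.
Sum: 45% + 10% + 3% + 9% = 67%.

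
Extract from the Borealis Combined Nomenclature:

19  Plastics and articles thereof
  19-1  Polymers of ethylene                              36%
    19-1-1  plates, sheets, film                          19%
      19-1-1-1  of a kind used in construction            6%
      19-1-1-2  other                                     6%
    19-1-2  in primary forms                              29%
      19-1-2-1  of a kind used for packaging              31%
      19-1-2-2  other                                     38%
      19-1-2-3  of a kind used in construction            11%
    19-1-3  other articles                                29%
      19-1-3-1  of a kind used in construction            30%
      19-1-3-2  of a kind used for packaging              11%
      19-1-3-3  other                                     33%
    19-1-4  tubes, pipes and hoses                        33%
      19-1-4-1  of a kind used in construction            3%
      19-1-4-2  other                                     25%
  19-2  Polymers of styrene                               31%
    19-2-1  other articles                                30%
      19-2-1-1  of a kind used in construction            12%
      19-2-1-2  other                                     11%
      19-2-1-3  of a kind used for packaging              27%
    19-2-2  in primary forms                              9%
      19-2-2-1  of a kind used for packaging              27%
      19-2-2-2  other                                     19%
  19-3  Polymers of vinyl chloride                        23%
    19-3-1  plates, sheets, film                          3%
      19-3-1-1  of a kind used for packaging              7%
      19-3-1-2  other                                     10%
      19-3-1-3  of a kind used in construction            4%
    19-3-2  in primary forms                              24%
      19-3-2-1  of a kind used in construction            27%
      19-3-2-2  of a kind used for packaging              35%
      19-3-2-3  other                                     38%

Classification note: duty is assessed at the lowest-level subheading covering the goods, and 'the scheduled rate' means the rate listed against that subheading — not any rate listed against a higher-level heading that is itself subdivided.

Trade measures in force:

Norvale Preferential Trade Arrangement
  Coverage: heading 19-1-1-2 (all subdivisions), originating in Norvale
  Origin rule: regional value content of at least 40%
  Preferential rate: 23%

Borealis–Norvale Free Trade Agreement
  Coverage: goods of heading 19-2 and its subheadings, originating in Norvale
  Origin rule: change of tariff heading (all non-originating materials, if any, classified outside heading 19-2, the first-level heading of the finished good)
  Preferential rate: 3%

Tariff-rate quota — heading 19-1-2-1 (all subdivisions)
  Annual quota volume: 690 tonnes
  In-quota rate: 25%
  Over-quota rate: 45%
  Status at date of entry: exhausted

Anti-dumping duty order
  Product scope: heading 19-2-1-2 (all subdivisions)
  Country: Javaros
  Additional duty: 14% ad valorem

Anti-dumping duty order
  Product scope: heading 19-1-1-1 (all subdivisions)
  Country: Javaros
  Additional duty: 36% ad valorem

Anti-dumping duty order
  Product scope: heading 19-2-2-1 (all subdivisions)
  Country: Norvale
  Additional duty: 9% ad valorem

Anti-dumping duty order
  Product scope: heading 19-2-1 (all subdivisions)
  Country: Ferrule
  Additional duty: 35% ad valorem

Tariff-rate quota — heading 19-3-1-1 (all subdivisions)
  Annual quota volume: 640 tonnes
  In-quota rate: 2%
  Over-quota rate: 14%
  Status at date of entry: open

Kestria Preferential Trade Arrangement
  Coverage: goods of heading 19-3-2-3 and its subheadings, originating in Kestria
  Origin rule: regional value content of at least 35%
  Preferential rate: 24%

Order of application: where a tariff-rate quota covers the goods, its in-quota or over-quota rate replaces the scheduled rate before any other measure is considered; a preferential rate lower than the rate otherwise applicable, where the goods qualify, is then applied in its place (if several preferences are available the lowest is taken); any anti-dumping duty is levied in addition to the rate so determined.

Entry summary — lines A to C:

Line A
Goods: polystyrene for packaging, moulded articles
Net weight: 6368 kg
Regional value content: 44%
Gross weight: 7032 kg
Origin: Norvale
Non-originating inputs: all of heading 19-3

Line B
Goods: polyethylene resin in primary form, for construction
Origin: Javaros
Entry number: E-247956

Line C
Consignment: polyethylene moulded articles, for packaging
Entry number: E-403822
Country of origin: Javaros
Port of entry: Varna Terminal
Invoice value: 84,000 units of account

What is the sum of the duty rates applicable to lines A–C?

Line A: polystyrene → 19-2; moulded articles → 19-2-1; for packaging → 19-2-1-3. Scheduled 27%. Norvale agreement on 19-1-1-2: 19-2-1-3 not covered; Norvale agreement on 19-2: CTH met → 3% available; preferential 3%. → 3%.
Line B: polyethylene → 19-1; resin in primary form → 19-1-2; for construction → 19-1-2-3. Scheduled 11%. No special measure applies. → 11%.
Line C: polyethylene → 19-1; moulded articles → 19-1-3; for packaging → 19-1-3-2. Scheduled 11%. No special measure applies. → 11%.
Sum: 3% + 11% + 11% = 25%.

25%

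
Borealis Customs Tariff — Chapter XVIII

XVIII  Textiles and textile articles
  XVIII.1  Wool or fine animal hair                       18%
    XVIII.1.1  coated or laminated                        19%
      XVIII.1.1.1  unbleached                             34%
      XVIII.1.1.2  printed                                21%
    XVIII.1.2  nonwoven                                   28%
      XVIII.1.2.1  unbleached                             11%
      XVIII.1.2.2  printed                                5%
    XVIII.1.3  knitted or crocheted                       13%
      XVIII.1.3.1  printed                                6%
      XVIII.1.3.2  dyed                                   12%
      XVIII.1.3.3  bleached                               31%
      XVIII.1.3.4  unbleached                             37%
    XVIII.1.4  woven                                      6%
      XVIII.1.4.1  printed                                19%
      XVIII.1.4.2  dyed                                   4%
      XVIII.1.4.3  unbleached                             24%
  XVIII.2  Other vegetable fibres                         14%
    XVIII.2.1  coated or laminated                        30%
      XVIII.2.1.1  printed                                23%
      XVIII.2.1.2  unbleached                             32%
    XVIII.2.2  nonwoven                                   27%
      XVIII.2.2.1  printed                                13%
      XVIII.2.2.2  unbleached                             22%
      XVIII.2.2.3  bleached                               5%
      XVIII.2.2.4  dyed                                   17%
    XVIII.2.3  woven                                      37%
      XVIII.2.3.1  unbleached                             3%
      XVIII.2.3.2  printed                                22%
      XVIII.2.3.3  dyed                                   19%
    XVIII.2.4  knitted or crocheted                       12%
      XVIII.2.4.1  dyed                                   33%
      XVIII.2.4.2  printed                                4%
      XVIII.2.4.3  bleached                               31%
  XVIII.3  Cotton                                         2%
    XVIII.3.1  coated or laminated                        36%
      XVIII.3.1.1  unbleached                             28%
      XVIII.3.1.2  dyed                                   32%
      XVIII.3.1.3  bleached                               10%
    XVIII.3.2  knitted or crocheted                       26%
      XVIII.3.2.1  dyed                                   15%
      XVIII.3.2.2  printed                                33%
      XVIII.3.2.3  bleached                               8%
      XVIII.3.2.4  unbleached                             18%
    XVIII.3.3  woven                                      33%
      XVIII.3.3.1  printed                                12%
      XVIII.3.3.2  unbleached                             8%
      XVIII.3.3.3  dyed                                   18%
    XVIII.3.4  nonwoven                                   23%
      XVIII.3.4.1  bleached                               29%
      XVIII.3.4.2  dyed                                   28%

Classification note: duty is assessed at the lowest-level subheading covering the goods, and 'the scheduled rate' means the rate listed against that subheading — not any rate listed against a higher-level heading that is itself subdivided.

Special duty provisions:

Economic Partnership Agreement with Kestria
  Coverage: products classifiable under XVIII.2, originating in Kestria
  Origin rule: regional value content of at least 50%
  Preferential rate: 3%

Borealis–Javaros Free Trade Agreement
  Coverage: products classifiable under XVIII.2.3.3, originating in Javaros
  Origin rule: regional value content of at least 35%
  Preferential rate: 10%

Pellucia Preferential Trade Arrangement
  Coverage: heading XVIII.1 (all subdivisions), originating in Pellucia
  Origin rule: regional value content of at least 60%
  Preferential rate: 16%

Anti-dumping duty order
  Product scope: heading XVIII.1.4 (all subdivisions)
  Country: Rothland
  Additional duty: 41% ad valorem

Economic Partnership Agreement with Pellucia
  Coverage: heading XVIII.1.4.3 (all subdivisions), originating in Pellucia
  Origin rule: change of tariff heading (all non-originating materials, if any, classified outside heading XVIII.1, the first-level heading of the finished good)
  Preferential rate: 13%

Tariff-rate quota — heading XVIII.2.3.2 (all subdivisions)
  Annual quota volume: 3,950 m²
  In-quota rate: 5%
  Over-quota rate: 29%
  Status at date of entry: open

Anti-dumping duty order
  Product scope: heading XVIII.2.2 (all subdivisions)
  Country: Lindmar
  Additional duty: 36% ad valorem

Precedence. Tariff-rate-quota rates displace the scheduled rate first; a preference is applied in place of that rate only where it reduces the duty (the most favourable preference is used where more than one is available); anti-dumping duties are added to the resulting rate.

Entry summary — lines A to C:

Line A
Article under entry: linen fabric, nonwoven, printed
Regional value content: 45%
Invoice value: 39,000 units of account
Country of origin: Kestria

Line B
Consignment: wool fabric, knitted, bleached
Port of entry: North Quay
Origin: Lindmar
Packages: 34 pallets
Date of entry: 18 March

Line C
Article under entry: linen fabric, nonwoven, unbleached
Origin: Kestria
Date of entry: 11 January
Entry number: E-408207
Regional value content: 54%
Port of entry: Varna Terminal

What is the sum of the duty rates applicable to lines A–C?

Line A: linen → XVIII.2; nonwoven → XVIII.2.2; printed → XVIII.2.2.1. Scheduled 13%. Kestria agreement on XVIII.2: RVC < 50%. → 13%.
Line B: wool → XVIII.1; knitted → XVIII.1.3; bleached → XVIII.1.3.3. Scheduled 31%. No special measure applies. → 31%.
Line C: linen → XVIII.2; nonwoven → XVIII.2.2; unbleached → XVIII.2.2.2. Scheduled 22%. Kestria agreement on XVIII.2: RVC ≥ 50% → 3% available; preferential 3%. → 3%.
Sum: 13% + 31% + 3% = 47%.

47%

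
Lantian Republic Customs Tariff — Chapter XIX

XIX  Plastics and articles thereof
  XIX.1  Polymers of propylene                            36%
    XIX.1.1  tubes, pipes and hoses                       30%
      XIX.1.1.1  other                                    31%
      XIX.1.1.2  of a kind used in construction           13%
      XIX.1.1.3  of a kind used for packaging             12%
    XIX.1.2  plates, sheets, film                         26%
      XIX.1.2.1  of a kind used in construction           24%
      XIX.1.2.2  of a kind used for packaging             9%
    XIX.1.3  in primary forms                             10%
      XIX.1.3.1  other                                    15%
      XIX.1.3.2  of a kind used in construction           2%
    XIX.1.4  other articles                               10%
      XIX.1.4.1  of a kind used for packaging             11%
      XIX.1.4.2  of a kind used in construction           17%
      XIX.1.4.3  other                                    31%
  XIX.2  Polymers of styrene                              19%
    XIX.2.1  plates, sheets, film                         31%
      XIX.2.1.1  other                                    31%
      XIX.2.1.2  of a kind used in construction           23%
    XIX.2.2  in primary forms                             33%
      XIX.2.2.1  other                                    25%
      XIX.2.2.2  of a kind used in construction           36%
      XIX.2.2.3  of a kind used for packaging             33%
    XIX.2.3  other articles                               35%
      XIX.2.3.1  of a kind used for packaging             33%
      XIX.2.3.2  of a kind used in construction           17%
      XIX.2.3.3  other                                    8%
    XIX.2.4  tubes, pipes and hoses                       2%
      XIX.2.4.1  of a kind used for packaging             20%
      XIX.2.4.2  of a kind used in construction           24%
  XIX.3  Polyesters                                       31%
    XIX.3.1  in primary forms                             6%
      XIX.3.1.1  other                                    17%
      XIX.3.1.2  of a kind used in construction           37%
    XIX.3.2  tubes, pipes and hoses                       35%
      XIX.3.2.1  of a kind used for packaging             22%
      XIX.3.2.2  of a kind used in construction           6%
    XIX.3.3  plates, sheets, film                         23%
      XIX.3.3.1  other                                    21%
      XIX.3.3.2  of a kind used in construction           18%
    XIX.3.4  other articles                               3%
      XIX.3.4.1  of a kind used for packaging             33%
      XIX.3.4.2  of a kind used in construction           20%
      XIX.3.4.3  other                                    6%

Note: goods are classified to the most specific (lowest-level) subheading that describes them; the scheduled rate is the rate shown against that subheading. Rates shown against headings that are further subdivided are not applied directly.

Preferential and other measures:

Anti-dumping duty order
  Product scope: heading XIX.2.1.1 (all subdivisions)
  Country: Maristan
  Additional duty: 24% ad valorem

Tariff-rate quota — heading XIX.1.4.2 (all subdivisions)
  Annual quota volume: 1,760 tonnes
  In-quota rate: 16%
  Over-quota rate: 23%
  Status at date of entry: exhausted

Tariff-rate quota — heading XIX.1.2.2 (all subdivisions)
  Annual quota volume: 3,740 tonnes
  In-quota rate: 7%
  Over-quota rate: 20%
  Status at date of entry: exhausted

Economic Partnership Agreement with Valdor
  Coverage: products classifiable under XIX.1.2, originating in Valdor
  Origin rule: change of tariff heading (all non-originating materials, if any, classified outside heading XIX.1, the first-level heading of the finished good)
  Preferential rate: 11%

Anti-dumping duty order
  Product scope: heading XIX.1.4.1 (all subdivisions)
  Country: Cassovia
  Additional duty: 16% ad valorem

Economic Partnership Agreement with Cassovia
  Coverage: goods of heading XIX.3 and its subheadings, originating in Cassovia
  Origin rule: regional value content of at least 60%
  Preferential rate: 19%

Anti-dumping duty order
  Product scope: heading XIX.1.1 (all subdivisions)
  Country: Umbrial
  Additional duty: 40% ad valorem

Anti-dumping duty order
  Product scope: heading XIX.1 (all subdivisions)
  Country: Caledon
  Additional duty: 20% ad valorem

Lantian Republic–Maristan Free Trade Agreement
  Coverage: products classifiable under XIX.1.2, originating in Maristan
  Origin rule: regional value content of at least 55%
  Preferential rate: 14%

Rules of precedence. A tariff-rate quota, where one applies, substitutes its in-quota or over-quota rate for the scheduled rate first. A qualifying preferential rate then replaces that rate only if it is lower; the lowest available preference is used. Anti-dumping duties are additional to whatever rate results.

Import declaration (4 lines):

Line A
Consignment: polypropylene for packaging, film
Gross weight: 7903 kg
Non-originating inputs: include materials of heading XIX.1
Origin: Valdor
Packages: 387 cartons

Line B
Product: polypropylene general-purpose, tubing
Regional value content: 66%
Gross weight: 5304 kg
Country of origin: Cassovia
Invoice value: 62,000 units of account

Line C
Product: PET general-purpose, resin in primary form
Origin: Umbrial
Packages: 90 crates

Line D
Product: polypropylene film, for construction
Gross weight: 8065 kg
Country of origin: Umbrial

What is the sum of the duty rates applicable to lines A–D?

Line A: polypropylene → XIX.1; film → XIX.1.2; for packaging → XIX.1.2.2. Scheduled 9%. quota on XIX.1.2.2 exhausted → over-quota 20%; Valdor agreement on XIX.1.2: CTH not met. → 20%.
Line B: polypropylene → XIX.1; tubing → XIX.1.1; general-purpose → XIX.1.1.1. Scheduled 31%. Cassovia agreement on XIX.3: XIX.1.1.1 not covered. → 31%.
Line C: PET → XIX.3; resin in primary form → XIX.3.1; general-purpose → XIX.3.1.1. Scheduled 17%. No special measure applies. → 17%.
Line D: polypropylene → XIX.1; film → XIX.1.2; for construction → XIX.1.2.1. Scheduled 24%. No special measure applies. → 24%.
Sum: 20% + 31% + 17% + 24% = 92%.

92%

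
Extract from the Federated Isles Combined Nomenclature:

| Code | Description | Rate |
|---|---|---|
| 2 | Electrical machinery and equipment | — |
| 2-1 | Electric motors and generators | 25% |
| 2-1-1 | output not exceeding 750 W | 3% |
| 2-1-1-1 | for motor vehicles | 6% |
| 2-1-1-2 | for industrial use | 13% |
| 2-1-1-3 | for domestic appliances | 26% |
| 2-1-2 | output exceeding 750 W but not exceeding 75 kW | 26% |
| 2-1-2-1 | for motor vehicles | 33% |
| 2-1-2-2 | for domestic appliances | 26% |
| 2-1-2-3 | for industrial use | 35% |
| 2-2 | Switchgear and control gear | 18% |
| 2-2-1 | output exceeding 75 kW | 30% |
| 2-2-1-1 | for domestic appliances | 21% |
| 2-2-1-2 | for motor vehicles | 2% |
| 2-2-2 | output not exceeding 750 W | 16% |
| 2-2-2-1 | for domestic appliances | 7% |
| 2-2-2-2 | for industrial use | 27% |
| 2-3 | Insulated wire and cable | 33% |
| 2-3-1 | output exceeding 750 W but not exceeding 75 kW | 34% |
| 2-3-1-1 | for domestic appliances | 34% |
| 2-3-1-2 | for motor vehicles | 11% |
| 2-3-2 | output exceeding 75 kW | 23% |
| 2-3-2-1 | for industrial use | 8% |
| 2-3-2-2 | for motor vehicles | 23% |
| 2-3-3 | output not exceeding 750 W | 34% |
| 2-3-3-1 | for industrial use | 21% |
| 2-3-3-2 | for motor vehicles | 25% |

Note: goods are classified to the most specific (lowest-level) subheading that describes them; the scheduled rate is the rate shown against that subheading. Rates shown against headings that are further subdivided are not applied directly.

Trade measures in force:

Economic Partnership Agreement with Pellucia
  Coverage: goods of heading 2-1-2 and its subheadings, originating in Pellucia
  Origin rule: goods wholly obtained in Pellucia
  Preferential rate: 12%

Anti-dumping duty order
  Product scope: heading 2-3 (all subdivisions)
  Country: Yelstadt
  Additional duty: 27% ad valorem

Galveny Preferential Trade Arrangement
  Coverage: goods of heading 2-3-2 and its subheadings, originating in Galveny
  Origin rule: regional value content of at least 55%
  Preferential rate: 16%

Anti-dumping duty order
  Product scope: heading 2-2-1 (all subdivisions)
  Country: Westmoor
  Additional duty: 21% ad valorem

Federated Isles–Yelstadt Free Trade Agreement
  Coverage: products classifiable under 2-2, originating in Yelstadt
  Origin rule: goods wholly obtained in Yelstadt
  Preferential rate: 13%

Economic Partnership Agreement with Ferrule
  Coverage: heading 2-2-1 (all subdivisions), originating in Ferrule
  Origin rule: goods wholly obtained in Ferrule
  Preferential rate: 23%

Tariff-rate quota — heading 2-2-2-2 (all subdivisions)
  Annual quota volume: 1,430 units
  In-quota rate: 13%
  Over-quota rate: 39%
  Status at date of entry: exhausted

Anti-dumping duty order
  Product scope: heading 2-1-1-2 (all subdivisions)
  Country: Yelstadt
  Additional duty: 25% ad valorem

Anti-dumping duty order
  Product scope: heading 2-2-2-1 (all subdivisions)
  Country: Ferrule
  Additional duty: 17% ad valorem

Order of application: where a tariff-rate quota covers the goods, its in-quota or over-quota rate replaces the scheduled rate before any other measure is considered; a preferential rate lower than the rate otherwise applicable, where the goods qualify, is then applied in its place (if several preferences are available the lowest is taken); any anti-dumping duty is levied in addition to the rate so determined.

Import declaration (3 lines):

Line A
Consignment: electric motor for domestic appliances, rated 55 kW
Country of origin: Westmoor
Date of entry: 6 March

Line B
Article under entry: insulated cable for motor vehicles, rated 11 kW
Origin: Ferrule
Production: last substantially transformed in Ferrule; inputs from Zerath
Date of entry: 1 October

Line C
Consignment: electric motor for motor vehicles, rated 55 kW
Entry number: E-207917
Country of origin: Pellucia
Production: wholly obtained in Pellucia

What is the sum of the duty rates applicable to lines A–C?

Line A: electric motor → 2-1; rated 55 kW → 2-1-2; for domestic appliances → 2-1-2-2. Scheduled 26%. No special measure applies. → 26%.
Line B: insulated cable → 2-3; rated 11 kW → 2-3-1; for motor vehicles → 2-3-1-2. Scheduled 11%. Ferrule agreement on 2-2-1: 2-3-1-2 not covered. → 11%.
Line C: electric motor → 2-1; rated 55 kW → 2-1-2; for motor vehicles → 2-1-2-1. Scheduled 33%. Pellucia agreement on 2-1-2: wholly obtained → 12% available; preferential 12%. → 12%.
Sum: 26% + 11% + 12% = 49%.

49%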